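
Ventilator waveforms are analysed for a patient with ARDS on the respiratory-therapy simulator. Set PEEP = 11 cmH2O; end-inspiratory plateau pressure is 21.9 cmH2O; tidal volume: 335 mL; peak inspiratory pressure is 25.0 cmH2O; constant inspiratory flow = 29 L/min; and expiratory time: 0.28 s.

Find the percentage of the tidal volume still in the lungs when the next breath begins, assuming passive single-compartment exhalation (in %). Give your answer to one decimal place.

24.2

Flow: 29 L/min ÷ 60 = 0.4833 L/s.
R = (PIP − Pplat)/V̇ = (25.0 − 21.9) / 0.4833 = 3.1/0.4833 = 6.414 cmH2O·s/L.
C = Vt/(Pplat − PEEP) = 335.0 / (21.9 − 11) = 335.0/10.9 = 30.734 mL/cmH2O.
τ = R × C = 6.414 × 0.03073 L/cmH2O = 0.1971 s.
Fraction remaining at end-expiration = e^(−Te/τ) = e^(−0.28/0.1971) = 0.2416 → 24.16%.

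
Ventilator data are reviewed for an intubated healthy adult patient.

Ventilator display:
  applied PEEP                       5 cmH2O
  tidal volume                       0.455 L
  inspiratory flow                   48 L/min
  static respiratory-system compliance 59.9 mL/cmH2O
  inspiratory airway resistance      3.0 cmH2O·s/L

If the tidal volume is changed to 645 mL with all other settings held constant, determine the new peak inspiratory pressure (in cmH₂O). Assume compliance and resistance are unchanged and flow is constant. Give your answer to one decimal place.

18.2

Flow: 48 L/min ÷ 60 = 0.8 L/s.
PIP = Vt/C + R·V̇ + PEEP (constant-flow equation of motion).
Only the elastic term changes: ΔPIP = ΔVt / C = (645 − 455) / 59.9 = 3.172 cmH2O.
Original PIP = 455/59.9 + 3.0×0.8 + 5 = 14.996 cmH2O; new PIP = 14.996 + (3.172) = 18.168 cmH2O.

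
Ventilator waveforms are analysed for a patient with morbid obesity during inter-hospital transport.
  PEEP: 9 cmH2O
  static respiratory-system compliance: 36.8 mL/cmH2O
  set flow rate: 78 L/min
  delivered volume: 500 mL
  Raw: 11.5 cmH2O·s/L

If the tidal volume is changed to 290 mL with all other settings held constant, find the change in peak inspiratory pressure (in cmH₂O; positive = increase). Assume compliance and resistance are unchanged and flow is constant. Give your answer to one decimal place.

-5.7

PIP = Vt/C + R·V̇ + PEEP (constant-flow equation of motion).
Only the elastic term changes: ΔPIP = ΔVt / C = (290 − 500) / 36.8 = -5.707 cmH2O.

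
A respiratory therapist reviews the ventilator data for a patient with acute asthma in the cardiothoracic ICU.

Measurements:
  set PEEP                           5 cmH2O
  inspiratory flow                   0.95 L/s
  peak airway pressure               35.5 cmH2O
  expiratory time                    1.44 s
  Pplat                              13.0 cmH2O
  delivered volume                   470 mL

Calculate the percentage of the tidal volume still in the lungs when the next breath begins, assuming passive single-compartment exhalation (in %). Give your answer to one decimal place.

R = (PIP − Pplat)/V̇ = (35.5 − 13.0) / 0.95 = 22.5/0.95 = 23.684 cmH2O·s/L.
C = Vt/(Pplat − PEEP) = 470.0 / (13.0 − 5) = 470.0/8.0 = 58.75 mL/cmH2O.
τ = R × C = 23.684 × 0.05875 L/cmH2O = 1.391 s.
Fraction remaining at end-expiration = e^(−Te/τ) = e^(−1.44/1.391) = 0.3551 → 35.51%.

35.5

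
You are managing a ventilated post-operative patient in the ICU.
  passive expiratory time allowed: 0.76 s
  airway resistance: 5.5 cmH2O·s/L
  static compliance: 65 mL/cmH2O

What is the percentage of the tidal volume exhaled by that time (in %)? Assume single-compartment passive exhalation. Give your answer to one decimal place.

88.1

τ = R × C = 5.5 × 65 mL/cmH2O = 5.5 × 0.065 L/cmH2O = 0.3575 s.
Passive exhalation: V(t)/V₀ = e^(−t/τ) = e^(−0.76/0.3575) = 0.1193.
Fraction exhaled = 1 − 0.1193 = 0.8807 → 88.07%.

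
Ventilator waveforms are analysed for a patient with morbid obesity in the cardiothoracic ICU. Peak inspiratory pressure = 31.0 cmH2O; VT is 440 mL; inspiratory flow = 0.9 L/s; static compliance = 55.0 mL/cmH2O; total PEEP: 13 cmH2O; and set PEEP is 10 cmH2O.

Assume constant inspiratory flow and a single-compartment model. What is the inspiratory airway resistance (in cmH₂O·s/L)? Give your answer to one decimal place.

11.1

Total PEEP = 13 cmH2O (set 10 + intrinsic 3); this is the baseline alveolar pressure.
Equation of motion (constant flow): PIP = Vt/C + R·V̇ + PEEP.
R·V̇ = PIP − Vt/C − PEEP = 31.0 − 440/55.0 − 13 = 31.0 − 8.0 − 13 = 10.0 cmH2O.
R = 10.0 / 0.9 = 11.111 cmH2O·s/L.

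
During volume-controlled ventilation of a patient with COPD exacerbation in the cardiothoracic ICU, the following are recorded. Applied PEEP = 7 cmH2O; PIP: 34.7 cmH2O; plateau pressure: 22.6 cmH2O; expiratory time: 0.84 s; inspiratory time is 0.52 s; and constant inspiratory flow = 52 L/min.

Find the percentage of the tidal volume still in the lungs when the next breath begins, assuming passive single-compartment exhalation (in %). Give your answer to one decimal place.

12.5

Flow: 52 L/min ÷ 60 = 0.8667 L/s.
Vt = flow × Ti = 0.8667 L/s × 0.52 s × 1000 mL/L = 450.68 mL.
R = (PIP − Pplat)/V̇ = (34.7 − 22.6) / 0.8667 = 12.1/0.8667 = 13.961 cmH2O·s/L.
C = Vt/(Pplat − PEEP) = 450.68 / (22.6 − 7) = 450.68/15.6 = 28.89 mL/cmH2O.
τ = R × C = 13.961 × 0.02889 L/cmH2O = 0.4033 s.
Fraction remaining at end-expiration = e^(−Te/τ) = e^(−0.84/0.4033) = 0.1246 → 12.46%.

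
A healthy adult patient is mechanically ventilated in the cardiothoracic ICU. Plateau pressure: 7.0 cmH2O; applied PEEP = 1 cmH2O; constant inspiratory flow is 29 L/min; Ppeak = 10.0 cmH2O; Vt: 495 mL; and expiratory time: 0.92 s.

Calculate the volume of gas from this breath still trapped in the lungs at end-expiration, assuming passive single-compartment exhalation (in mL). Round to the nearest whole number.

Flow: 29 L/min ÷ 60 = 0.4833 L/s.
R = (PIP − Pplat)/V̇ = (10.0 − 7.0) / 0.4833 = 3.0/0.4833 = 6.207 cmH2O·s/L.
C = Vt/(Pplat − PEEP) = 495.0 / (7.0 − 1) = 495.0/6.0 = 82.5 mL/cmH2O.
τ = R × C = 6.207 × 0.0825 L/cmH2O = 0.5121 s.
Fraction remaining = e^(−Te/τ) = e^(−0.92/0.5121) = 0.1659.
Trapped volume = 495.0 × 0.1659 = 82.121 mL.

82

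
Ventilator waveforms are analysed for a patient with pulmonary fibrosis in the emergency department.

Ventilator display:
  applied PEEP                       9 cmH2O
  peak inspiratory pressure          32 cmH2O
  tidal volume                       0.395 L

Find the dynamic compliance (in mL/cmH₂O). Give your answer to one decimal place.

17.2

Dynamic compliance = Vt / (PIP − PEEP) = 395 / (32 − 9) = 395 / 23.0 = 17.174 mL/cmH2O.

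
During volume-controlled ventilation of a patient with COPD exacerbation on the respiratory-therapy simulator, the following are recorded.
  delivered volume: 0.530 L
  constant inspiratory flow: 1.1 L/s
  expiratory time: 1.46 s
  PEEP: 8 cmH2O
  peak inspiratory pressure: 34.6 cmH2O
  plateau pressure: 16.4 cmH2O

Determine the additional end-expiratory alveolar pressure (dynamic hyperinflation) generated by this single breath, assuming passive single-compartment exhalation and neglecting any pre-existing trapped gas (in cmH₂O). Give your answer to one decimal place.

2.1

R = (PIP − Pplat)/V̇ = (34.6 − 16.4) / 1.1 = 18.2/1.1 = 16.545 cmH2O·s/L.
C = Vt/(Pplat − PEEP) = 530.0 / (16.4 − 8) = 530.0/8.4 = 63.095 mL/cmH2O.
τ = R × C = 16.545 × 0.0631 L/cmH2O = 1.044 s.
Fraction remaining = e^(−Te/τ) = e^(−1.46/1.044) = 0.247; trapped volume = 530.0 × 0.247 = 130.91 mL.
Additional alveolar pressure from trapping ≈ V_trapped / C = 130.91 / 63.095 = 2.075 cmH2O.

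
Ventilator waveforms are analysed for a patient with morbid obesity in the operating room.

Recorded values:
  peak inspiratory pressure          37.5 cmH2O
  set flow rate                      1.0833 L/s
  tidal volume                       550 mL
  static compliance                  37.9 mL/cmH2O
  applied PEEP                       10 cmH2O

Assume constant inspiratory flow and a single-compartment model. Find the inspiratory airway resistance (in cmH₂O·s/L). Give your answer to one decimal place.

12.0

Equation of motion (constant flow): PIP = Vt/C + R·V̇ + PEEP.
R·V̇ = PIP − Vt/C − PEEP = 37.5 − 550/37.9 − 10 = 37.5 − 14.512 − 10 = 12.988 cmH2O.
R = 12.988 / 1.0833 = 11.989 cmH2O·s/L.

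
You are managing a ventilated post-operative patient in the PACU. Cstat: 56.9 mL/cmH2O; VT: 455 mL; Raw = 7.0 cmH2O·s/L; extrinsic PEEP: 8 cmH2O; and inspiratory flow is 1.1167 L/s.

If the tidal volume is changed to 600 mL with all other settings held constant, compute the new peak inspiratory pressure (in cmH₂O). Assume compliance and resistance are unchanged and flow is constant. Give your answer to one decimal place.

PIP = Vt/C + R·V̇ + PEEP (constant-flow equation of motion).
Only the elastic term changes: ΔPIP = ΔVt / C = (600 − 455) / 56.9 = 2.548 cmH2O.
Original PIP = 455/56.9 + 7.0×1.1167 + 8 = 23.813 cmH2O; new PIP = 23.813 + (2.548) = 26.361 cmH2O.

26.4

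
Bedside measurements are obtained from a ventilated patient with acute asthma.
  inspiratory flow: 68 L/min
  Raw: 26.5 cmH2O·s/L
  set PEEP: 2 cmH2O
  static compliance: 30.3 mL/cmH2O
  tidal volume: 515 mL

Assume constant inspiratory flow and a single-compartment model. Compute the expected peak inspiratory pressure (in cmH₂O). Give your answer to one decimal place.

Flow: 68 L/min ÷ 60 = 1.1333 L/s.
Equation of motion (constant flow): PIP = Vt/C + R·V̇ + PEEP.
PIP = 515/30.3 + 26.5×1.1333 + 2 = 16.997 + 30.032 + 2 = 49.029 cmH2O.

49.0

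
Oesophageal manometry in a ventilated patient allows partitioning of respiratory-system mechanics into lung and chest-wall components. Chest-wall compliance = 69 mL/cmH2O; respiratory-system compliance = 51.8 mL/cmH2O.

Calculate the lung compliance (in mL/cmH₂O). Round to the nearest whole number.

208

1/CL = 1/Crs − 1/Ccw.
1/CL = 1/51.8 − 1/69 = 0.004812.
CL = 207.81 mL/cmH2O.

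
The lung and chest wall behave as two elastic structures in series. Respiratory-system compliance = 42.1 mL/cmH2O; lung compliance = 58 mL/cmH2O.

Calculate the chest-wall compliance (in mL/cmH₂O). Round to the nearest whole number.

1/Ccw = 1/Crs − 1/CL.
1/Ccw = 1/42.1 − 1/58 = 0.006512.
Ccw = 153.56 mL/cmH2O.

154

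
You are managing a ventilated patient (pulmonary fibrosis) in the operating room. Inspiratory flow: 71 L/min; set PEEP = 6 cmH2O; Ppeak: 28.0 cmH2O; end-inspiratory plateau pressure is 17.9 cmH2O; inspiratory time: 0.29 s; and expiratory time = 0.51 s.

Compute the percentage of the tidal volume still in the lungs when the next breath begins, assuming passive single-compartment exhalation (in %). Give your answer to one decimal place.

Flow: 71 L/min ÷ 60 = 1.1833 L/s.
Vt = flow × Ti = 1.1833 L/s × 0.29 s × 1000 mL/L = 343.16 mL.
R = (PIP − Pplat)/V̇ = (28.0 − 17.9) / 1.1833 = 10.1/1.1833 = 8.535 cmH2O·s/L.
C = Vt/(Pplat − PEEP) = 343.16 / (17.9 − 6) = 343.16/11.9 = 28.837 mL/cmH2O.
τ = R × C = 8.535 × 0.02884 L/cmH2O = 0.2461 s.
Fraction remaining at end-expiration = e^(−Te/τ) = e^(−0.51/0.2461) = 0.1259 → 12.59%.

12.6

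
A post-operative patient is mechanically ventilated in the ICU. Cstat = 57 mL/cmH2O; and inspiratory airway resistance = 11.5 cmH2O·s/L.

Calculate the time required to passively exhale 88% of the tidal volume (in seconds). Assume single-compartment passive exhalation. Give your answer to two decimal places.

1.39

τ = R × C = 11.5 × 57 mL/cmH2O = 11.5 × 0.057 L/cmH2O = 0.6555 s.
Exhaled fraction f = 1 − e^(−t/τ) → t = −τ·ln(1 − f) = −0.6555·ln(0.12) = 1.39 s.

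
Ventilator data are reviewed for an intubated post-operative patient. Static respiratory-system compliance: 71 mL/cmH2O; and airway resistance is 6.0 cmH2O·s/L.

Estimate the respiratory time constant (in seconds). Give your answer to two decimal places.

0.43

τ = R × C = 6.0 × 71 mL/cmH2O = 6.0 × 0.071 L/cmH2O = 0.426 s.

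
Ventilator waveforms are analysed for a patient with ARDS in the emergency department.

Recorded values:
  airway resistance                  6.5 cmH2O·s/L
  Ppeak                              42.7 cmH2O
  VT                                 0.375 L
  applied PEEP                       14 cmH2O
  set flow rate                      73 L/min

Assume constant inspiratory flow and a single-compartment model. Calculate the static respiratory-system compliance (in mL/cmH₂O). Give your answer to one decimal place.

Flow: 73 L/min ÷ 60 = 1.2167 L/s.
Equation of motion (constant flow): PIP = Vt/C + R·V̇ + PEEP.
Vt/C = PIP − R·V̇ − PEEP = 42.7 − 6.5×1.2167 − 14 = 42.7 − 7.909 − 14 = 20.791 cmH2O.
C = Vt / 20.791 = 375 / 20.791 = 18.037 mL/cmH2O.

18.0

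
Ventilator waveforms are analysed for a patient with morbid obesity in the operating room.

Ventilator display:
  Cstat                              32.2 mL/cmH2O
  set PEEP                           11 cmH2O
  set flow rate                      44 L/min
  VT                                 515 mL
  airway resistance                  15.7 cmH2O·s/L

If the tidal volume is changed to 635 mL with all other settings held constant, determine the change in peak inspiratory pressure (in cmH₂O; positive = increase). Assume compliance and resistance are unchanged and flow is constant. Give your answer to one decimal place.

3.7

PIP = Vt/C + R·V̇ + PEEP (constant-flow equation of motion).
Only the elastic term changes: ΔPIP = ΔVt / C = (635 − 515) / 32.2 = 3.727 cmH2O.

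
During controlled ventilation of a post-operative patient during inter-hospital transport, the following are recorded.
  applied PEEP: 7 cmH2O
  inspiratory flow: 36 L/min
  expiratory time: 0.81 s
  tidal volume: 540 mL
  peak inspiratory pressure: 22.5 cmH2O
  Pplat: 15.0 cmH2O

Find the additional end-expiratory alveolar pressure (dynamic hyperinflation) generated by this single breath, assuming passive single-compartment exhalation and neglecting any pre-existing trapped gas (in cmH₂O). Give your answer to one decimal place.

Flow: 36 L/min ÷ 60 = 0.6 L/s.
R = (PIP − Pplat)/V̇ = (22.5 − 15.0) / 0.6 = 7.5/0.6 = 12.5 cmH2O·s/L.
C = Vt/(Pplat − PEEP) = 540.0 / (15.0 − 7) = 540.0/8.0 = 67.5 mL/cmH2O.
τ = R × C = 12.5 × 0.0675 L/cmH2O = 0.8438 s.
Fraction remaining = e^(−Te/τ) = e^(−0.81/0.8438) = 0.3829; trapped volume = 540.0 × 0.3829 = 206.77 mL.
Additional alveolar pressure from trapping ≈ V_trapped / C = 206.77 / 67.5 = 3.063 cmH2O.

3.1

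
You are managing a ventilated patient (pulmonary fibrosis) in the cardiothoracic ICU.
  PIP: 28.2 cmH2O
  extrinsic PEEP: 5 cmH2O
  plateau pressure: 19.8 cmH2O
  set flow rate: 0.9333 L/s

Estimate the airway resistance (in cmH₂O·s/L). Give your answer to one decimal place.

Raw = (PIP − Pplat) / flow = (28.2 − 19.8) / 0.9333 = 8.4 / 0.9333 = 9.0 cmH2O·s/L.

9.0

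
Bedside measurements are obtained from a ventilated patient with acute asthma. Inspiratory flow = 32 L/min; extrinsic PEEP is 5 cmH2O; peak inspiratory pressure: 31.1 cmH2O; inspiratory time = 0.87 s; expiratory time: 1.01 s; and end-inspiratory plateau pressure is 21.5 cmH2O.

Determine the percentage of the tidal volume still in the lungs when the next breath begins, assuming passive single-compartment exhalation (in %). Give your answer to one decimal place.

13.6

Flow: 32 L/min ÷ 60 = 0.5333 L/s.
Vt = flow × Ti = 0.5333 L/s × 0.87 s × 1000 mL/L = 463.97 mL.
R = (PIP − Pplat)/V̇ = (31.1 − 21.5) / 0.5333 = 9.6/0.5333 = 18.001 cmH2O·s/L.
C = Vt/(Pplat − PEEP) = 463.97 / (21.5 − 5) = 463.97/16.5 = 28.119 mL/cmH2O.
τ = R × C = 18.001 × 0.02812 L/cmH2O = 0.5062 s.
Fraction remaining at end-expiration = e^(−Te/τ) = e^(−1.01/0.5062) = 0.136 → 13.6%.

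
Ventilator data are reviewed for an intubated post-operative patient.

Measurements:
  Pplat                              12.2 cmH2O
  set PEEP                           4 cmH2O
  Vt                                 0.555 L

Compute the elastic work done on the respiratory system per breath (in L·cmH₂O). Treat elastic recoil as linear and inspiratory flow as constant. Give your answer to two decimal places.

2.28

Elastic work ≈ ½ × (Pplat − PEEP) × Vt = 0.5 × (12.2 − 4) × 0.555 L = 0.5 × 8.2 × 0.555 = 2.276 L·cmH2O.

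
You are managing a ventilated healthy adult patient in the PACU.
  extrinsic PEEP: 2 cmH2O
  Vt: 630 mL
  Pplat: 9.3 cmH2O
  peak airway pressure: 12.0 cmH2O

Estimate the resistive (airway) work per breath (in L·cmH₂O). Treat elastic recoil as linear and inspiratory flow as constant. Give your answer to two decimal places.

With constant inspiratory flow the resistive pressure is constant at PIP − Pplat = 12.0 − 9.3 = 2.7 cmH2O, so resistive work = 2.7 × 0.630 = 1.701 L·cmH2O.

1.70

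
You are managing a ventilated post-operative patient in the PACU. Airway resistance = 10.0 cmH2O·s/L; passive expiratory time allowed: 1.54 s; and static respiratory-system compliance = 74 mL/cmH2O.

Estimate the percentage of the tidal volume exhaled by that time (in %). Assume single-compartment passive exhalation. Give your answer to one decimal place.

τ = R × C = 10.0 × 74 mL/cmH2O = 10.0 × 0.074 L/cmH2O = 0.74 s.
Passive exhalation: V(t)/V₀ = e^(−t/τ) = e^(−1.54/0.74) = 0.1248.
Fraction exhaled = 1 − 0.1248 = 0.8752 → 87.52%.

87.5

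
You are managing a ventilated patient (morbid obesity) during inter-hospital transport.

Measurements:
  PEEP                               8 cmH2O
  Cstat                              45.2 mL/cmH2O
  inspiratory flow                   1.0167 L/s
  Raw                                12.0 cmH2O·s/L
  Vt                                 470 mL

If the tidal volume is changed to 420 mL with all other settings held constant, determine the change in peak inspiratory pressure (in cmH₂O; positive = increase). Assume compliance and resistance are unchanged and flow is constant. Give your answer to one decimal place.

-1.1

PIP = Vt/C + R·V̇ + PEEP (constant-flow equation of motion).
Only the elastic term changes: ΔPIP = ΔVt / C = (420 − 470) / 45.2 = -1.106 cmH2O.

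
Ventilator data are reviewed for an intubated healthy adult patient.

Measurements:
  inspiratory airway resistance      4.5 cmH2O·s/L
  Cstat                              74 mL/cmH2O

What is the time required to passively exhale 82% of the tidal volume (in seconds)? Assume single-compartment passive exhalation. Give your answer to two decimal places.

0.57

τ = R × C = 4.5 × 74 mL/cmH2O = 4.5 × 0.074 L/cmH2O = 0.333 s.
Exhaled fraction f = 1 − e^(−t/τ) → t = −τ·ln(1 − f) = −0.333·ln(0.18) = 0.571 s.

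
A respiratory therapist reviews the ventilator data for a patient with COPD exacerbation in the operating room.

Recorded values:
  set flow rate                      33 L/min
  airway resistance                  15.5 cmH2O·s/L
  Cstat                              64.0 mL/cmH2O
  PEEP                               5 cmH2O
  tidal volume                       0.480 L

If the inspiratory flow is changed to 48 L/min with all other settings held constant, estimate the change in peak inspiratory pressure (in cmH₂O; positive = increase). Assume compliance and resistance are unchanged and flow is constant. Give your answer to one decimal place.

3.9

Flow: 33 L/min ÷ 60 = 0.55 L/s.
New flow: 48 L/min ÷ 60 = 0.8 L/s.
PIP = Vt/C + R·V̇ + PEEP (constant-flow equation of motion).
Only the resistive term changes: ΔPIP = R × ΔV̇ = 15.5 × (0.8 − 0.55) = 15.5 × 0.25 = 3.875 cmH2O.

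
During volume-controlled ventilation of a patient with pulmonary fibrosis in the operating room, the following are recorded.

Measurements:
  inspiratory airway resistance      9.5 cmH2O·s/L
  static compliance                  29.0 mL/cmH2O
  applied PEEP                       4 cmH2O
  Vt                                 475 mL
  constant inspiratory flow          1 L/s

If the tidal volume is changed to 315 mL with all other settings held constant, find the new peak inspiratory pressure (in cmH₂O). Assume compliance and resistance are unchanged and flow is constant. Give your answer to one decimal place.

24.4

PIP = Vt/C + R·V̇ + PEEP (constant-flow equation of motion).
Only the elastic term changes: ΔPIP = ΔVt / C = (315 − 475) / 29.0 = -5.517 cmH2O.
Original PIP = 475/29.0 + 9.5×1 + 4 = 29.879 cmH2O; new PIP = 29.879 + (-5.517) = 24.362 cmH2O.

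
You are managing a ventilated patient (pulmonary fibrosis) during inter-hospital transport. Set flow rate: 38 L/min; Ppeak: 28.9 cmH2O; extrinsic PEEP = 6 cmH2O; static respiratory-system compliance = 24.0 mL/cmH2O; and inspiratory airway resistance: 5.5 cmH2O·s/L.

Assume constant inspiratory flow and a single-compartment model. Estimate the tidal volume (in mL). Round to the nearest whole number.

Flow: 38 L/min ÷ 60 = 0.6333 L/s.
Equation of motion (constant flow): PIP = Vt/C + R·V̇ + PEEP.
Vt/C = PIP − R·V̇ − PEEP = 28.9 − 3.483 − 6 = 19.417 cmH2O.
Vt = C × 19.417 = 24.0 × 19.417 = 466.01 mL.

466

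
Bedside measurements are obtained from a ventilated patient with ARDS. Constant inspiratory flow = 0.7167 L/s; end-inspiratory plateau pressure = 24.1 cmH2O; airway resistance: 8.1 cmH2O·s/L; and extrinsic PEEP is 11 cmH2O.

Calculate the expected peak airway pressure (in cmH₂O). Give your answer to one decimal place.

PIP = Pplat + Raw × flow = 24.1 + 8.1 × 0.7167 = 24.1 + 5.805 = 29.905 cmH2O.

29.9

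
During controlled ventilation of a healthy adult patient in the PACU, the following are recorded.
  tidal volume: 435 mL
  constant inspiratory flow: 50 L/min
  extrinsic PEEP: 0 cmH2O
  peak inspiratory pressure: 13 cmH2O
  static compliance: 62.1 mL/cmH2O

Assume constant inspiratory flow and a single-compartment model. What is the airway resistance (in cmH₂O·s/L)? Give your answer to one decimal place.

7.2

Flow: 50 L/min ÷ 60 = 0.8333 L/s.
Equation of motion (constant flow): PIP = Vt/C + R·V̇ + PEEP.
R·V̇ = PIP − Vt/C − PEEP = 13 − 435/62.1 − 0 = 13 − 7.005 − 0 = 5.995 cmH2O.
R = 5.995 / 0.8333 = 7.194 cmH2O·s/L.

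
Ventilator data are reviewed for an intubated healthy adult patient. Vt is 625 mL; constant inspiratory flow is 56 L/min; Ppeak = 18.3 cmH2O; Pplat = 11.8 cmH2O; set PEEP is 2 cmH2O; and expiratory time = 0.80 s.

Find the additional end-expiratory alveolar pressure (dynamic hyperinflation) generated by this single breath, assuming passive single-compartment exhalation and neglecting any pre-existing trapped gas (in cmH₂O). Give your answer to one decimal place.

Flow: 56 L/min ÷ 60 = 0.9333 L/s.
R = (PIP − Pplat)/V̇ = (18.3 − 11.8) / 0.9333 = 6.5/0.9333 = 6.965 cmH2O·s/L.
C = Vt/(Pplat − PEEP) = 625.0 / (11.8 − 2) = 625.0/9.8 = 63.776 mL/cmH2O.
τ = R × C = 6.965 × 0.06378 L/cmH2O = 0.4442 s.
Fraction remaining = e^(−Te/τ) = e^(−0.80/0.4442) = 0.1651; trapped volume = 625.0 × 0.1651 = 103.19 mL.
Additional alveolar pressure from trapping ≈ V_trapped / C = 103.19 / 63.776 = 1.618 cmH2O.

1.6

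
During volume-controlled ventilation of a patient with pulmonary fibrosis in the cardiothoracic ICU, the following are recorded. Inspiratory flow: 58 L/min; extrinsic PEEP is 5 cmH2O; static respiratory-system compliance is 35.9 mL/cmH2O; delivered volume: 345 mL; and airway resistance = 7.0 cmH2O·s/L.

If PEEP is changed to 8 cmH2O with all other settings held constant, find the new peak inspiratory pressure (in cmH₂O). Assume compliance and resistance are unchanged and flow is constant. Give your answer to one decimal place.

Flow: 58 L/min ÷ 60 = 0.9667 L/s.
PIP = Vt/C + R·V̇ + PEEP (constant-flow equation of motion).
Only the baseline term changes: ΔPIP = ΔPEEP = 8 − 5 = 3.0 cmH2O.
Original PIP = 345/35.9 + 7.0×0.9667 + 5 = 21.377 cmH2O; new PIP = 21.377 + (3.0) = 24.377 cmH2O.

24.4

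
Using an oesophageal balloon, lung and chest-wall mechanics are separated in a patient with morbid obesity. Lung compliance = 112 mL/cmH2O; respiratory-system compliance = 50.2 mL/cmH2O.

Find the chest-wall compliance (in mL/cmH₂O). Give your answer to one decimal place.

1/Ccw = 1/Crs − 1/CL.
1/Ccw = 1/50.2 − 1/112 = 0.01099.
Ccw = 90.992 mL/cmH2O.

91.0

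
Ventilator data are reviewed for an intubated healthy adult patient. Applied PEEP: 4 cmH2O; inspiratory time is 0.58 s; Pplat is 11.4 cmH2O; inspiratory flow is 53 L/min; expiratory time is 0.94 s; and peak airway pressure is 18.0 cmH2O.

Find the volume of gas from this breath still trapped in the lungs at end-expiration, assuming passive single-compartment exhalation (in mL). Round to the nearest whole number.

83

Flow: 53 L/min ÷ 60 = 0.8833 L/s.
Vt = flow × Ti = 0.8833 L/s × 0.58 s × 1000 mL/L = 512.31 mL.
R = (PIP − Pplat)/V̇ = (18.0 − 11.4) / 0.8833 = 6.6/0.8833 = 7.472 cmH2O·s/L.
C = Vt/(Pplat − PEEP) = 512.31 / (11.4 − 4) = 512.31/7.4 = 69.231 mL/cmH2O.
τ = R × C = 7.472 × 0.06923 L/cmH2O = 0.5173 s.
Fraction remaining = e^(−Te/τ) = e^(−0.94/0.5173) = 0.1625.
Trapped volume = 512.31 × 0.1625 = 83.25 mL.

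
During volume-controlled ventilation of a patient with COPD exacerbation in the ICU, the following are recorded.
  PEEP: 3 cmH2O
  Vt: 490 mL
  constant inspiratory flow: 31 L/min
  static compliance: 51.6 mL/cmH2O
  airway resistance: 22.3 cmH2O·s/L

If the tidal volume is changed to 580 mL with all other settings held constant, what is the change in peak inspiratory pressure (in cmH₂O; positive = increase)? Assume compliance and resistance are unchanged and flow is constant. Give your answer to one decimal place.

1.7

PIP = Vt/C + R·V̇ + PEEP (constant-flow equation of motion).
Only the elastic term changes: ΔPIP = ΔVt / C = (580 − 490) / 51.6 = 1.744 cmH2O.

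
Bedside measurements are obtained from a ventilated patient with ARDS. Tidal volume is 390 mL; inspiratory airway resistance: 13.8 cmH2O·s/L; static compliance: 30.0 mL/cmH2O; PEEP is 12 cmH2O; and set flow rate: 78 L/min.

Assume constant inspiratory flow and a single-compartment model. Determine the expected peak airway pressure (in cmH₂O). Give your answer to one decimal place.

42.9

Flow: 78 L/min ÷ 60 = 1.3 L/s.
Equation of motion (constant flow): PIP = Vt/C + R·V̇ + PEEP.
PIP = 390/30.0 + 13.8×1.3 + 12 = 13.0 + 17.94 + 12 = 42.94 cmH2O.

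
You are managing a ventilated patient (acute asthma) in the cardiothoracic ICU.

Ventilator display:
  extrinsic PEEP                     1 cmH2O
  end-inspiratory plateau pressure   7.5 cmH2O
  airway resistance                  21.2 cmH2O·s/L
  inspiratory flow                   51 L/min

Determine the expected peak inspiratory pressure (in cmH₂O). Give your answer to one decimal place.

25.5

Flow: 51 L/min ÷ 60 = 0.85 L/s.
PIP = Pplat + Raw × flow = 7.5 + 21.2 × 0.85 = 7.5 + 18.02 = 25.52 cmH2O.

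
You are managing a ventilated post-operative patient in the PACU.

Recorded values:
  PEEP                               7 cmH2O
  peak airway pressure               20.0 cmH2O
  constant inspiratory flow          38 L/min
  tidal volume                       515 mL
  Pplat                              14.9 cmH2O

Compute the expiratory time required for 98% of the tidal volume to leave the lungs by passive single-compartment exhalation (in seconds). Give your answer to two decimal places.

Flow: 38 L/min ÷ 60 = 0.6333 L/s.
R = (PIP − Pplat)/V̇ = (20.0 − 14.9) / 0.6333 = 5.1/0.6333 = 8.053 cmH2O·s/L.
C = Vt/(Pplat − PEEP) = 515.0 / (14.9 − 7) = 515.0/7.9 = 65.19 mL/cmH2O.
τ = R × C = 8.053 × 0.06519 L/cmH2O = 0.525 s.
t = −τ·ln(1 − 0.98) = −0.525·ln(0.02) = 2.054 s.

2.05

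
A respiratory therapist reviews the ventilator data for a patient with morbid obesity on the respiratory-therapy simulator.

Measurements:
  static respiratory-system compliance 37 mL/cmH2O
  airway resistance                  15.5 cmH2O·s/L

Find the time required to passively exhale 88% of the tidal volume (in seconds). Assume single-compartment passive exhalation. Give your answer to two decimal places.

τ = R × C = 15.5 × 37 mL/cmH2O = 15.5 × 0.037 L/cmH2O = 0.5735 s.
Exhaled fraction f = 1 − e^(−t/τ) → t = −τ·ln(1 − f) = −0.5735·ln(0.12) = 1.216 s.

1.22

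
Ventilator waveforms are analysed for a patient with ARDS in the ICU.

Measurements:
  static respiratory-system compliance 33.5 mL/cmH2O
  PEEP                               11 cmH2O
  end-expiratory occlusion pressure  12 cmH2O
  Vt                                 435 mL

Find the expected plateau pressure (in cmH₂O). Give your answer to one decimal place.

25.0

End-expiratory occlusion gives total PEEP = 12 cmH2O (intrinsic PEEP = 12 − 11 = 1). Use total PEEP for the elastic gradient.
Pplat = PEEPtotal + Vt / Cstat = 12 + 435 / 33.5 = 12 + 12.985 = 24.985 cmH2O.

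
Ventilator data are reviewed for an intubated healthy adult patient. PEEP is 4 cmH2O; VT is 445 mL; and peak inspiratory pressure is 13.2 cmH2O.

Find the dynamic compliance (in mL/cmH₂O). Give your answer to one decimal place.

48.4

Dynamic compliance = Vt / (PIP − PEEP) = 445 / (13.2 − 4) = 445 / 9.2 = 48.37 mL/cmH2O.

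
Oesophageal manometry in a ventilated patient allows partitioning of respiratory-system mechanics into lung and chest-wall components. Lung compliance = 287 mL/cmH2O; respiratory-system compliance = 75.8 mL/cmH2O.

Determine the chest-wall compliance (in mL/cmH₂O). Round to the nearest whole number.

1/Ccw = 1/Crs − 1/CL.
1/Ccw = 1/75.8 − 1/287 = 0.009708.
Ccw = 103.01 mL/cmH2O.

103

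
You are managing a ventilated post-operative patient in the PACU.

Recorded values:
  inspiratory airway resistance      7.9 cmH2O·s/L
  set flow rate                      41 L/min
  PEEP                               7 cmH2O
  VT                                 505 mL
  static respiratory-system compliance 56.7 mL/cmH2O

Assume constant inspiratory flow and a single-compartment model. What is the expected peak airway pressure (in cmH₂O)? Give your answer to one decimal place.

21.3

Flow: 41 L/min ÷ 60 = 0.6833 L/s.
Equation of motion (constant flow): PIP = Vt/C + R·V̇ + PEEP.
PIP = 505/56.7 + 7.9×0.6833 + 7 = 8.907 + 5.398 + 7 = 21.305 cmH2O.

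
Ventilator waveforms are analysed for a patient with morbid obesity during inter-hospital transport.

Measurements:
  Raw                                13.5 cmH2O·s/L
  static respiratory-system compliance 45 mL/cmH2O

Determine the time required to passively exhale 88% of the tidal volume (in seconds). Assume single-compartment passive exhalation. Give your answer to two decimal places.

1.29

τ = R × C = 13.5 × 45 mL/cmH2O = 13.5 × 0.045 L/cmH2O = 0.6075 s.
Exhaled fraction f = 1 − e^(−t/τ) → t = −τ·ln(1 − f) = −0.6075·ln(0.12) = 1.288 s.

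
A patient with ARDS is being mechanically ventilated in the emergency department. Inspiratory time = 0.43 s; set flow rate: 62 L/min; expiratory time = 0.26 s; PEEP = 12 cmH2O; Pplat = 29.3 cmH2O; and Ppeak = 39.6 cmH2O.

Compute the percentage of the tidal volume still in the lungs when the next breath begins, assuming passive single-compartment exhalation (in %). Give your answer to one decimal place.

36.2

Flow: 62 L/min ÷ 60 = 1.0333 L/s.
Vt = flow × Ti = 1.0333 L/s × 0.43 s × 1000 mL/L = 444.32 mL.
R = (PIP − Pplat)/V̇ = (39.6 − 29.3) / 1.0333 = 10.3/1.0333 = 9.968 cmH2O·s/L.
C = Vt/(Pplat − PEEP) = 444.32 / (29.3 − 12) = 444.32/17.3 = 25.683 mL/cmH2O.
τ = R × C = 9.968 × 0.02568 L/cmH2O = 0.256 s.
Fraction remaining at end-expiration = e^(−Te/τ) = e^(−0.26/0.256) = 0.3622 → 36.22%.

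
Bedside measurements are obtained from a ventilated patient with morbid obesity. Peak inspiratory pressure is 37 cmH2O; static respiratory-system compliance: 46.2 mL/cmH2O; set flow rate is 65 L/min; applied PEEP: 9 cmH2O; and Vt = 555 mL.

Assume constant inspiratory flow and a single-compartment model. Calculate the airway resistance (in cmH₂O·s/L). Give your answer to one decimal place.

14.8

Flow: 65 L/min ÷ 60 = 1.0833 L/s.
Equation of motion (constant flow): PIP = Vt/C + R·V̇ + PEEP.
R·V̇ = PIP − Vt/C − PEEP = 37 − 555/46.2 − 9 = 37 − 12.013 − 9 = 15.987 cmH2O.
R = 15.987 / 1.0833 = 14.758 cmH2O·s/L.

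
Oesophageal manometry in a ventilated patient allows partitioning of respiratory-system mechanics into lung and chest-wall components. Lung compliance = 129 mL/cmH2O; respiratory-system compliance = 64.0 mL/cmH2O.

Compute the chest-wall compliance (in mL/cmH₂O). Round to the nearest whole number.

1/Ccw = 1/Crs − 1/CL.
1/Ccw = 1/64.0 − 1/129 = 0.007873.
Ccw = 127.02 mL/cmH2O.

127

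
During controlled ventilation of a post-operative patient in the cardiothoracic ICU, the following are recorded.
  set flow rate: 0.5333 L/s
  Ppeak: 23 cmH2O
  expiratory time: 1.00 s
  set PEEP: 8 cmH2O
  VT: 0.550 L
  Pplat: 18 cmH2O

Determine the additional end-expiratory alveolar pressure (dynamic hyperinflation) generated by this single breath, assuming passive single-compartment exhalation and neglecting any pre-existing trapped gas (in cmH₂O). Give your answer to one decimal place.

R = (PIP − Pplat)/V̇ = (23 − 18) / 0.5333 = 5.0/0.5333 = 9.376 cmH2O·s/L.
C = Vt/(Pplat − PEEP) = 550.0 / (18 − 8) = 550.0/10.0 = 55.0 mL/cmH2O.
τ = R × C = 9.376 × 0.055 L/cmH2O = 0.5157 s.
Fraction remaining = e^(−Te/τ) = e^(−1.00/0.5157) = 0.1438; trapped volume = 550.0 × 0.1438 = 79.09 mL.
Additional alveolar pressure from trapping ≈ V_trapped / C = 79.09 / 55.0 = 1.438 cmH2O.

1.4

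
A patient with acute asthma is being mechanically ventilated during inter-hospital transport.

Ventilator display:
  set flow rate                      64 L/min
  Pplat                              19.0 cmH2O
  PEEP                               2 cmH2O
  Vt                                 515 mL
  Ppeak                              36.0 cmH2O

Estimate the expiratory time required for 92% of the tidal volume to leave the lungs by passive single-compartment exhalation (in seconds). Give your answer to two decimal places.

1.22

Flow: 64 L/min ÷ 60 = 1.0667 L/s.
R = (PIP − Pplat)/V̇ = (36.0 − 19.0) / 1.0667 = 17.0/1.0667 = 15.937 cmH2O·s/L.
C = Vt/(Pplat − PEEP) = 515.0 / (19.0 − 2) = 515.0/17.0 = 30.294 mL/cmH2O.
τ = R × C = 15.937 × 0.03029 L/cmH2O = 0.4827 s.
t = −τ·ln(1 − 0.92) = −0.4827·ln(0.08) = 1.219 s.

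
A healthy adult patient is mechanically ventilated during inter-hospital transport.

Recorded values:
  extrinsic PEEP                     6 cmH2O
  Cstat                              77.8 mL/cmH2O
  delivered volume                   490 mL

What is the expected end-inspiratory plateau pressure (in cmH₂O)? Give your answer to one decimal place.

12.3

Pplat = PEEP + Vt / Cstat = 6 + 490 / 77.8 = 6 + 6.298 = 12.298 cmH2O.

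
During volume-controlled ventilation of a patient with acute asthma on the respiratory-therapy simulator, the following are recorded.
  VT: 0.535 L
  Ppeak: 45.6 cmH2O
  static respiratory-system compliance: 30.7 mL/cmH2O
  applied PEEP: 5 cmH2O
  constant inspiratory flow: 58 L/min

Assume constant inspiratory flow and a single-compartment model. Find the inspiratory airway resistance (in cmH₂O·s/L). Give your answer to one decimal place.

24.0

Flow: 58 L/min ÷ 60 = 0.9667 L/s.
Equation of motion (constant flow): PIP = Vt/C + R·V̇ + PEEP.
R·V̇ = PIP − Vt/C − PEEP = 45.6 − 535/30.7 − 5 = 45.6 − 17.427 − 5 = 23.173 cmH2O.
R = 23.173 / 0.9667 = 23.971 cmH2O·s/L.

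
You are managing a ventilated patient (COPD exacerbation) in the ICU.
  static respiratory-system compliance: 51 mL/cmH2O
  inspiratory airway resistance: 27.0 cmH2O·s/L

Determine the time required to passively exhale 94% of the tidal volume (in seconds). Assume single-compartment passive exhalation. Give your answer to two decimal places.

τ = R × C = 27.0 × 51 mL/cmH2O = 27.0 × 0.051 L/cmH2O = 1.377 s.
Exhaled fraction f = 1 − e^(−t/τ) → t = −τ·ln(1 − f) = −1.377·ln(0.06) = 3.874 s.

3.87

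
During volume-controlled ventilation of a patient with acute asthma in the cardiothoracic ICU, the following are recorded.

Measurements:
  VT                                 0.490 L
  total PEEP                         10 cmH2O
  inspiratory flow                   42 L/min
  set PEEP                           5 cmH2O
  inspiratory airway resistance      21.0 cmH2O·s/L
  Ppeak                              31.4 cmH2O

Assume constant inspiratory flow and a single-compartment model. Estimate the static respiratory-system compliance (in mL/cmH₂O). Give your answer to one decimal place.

Flow: 42 L/min ÷ 60 = 0.7 L/s.
Total PEEP = 10 cmH2O (set 5 + intrinsic 5); this is the baseline alveolar pressure.
Equation of motion (constant flow): PIP = Vt/C + R·V̇ + PEEP.
Vt/C = PIP − R·V̇ − PEEP = 31.4 − 21.0×0.7 − 10 = 31.4 − 14.7 − 10 = 6.7 cmH2O.
C = Vt / 6.7 = 490 / 6.7 = 73.134 mL/cmH2O.

73.1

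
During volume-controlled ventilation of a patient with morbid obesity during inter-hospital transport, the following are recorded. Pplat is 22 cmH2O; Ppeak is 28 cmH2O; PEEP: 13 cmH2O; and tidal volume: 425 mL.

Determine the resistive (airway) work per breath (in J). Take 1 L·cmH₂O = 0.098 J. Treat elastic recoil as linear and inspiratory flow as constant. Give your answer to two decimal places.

With constant inspiratory flow the resistive pressure is constant at PIP − Pplat = 28 − 22 = 6.0 cmH2O, so resistive work = 6.0 × 0.425 = 2.55 L·cmH2O.
× 0.098 J/(L·cmH2O) → 0.2499 J.

0.25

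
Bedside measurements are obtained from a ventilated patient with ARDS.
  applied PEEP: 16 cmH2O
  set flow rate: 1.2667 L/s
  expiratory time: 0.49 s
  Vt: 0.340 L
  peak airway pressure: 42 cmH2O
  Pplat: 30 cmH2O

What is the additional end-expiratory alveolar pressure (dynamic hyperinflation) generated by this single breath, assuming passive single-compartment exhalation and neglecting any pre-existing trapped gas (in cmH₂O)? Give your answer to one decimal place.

R = (PIP − Pplat)/V̇ = (42 − 30) / 1.2667 = 12.0/1.2667 = 9.473 cmH2O·s/L.
C = Vt/(Pplat − PEEP) = 340.0 / (30 − 16) = 340.0/14.0 = 24.286 mL/cmH2O.
τ = R × C = 9.473 × 0.02429 L/cmH2O = 0.2301 s.
Fraction remaining = e^(−Te/τ) = e^(−0.49/0.2301) = 0.1189; trapped volume = 340.0 × 0.1189 = 40.426 mL.
Additional alveolar pressure from trapping ≈ V_trapped / C = 40.426 / 24.286 = 1.665 cmH2O.

1.7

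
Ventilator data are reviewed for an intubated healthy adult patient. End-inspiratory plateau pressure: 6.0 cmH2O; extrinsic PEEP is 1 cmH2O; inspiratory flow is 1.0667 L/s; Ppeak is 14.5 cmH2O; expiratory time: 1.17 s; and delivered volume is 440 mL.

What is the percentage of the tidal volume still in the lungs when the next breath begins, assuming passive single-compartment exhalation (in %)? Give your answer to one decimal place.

18.9

R = (PIP − Pplat)/V̇ = (14.5 − 6.0) / 1.0667 = 8.5/1.0667 = 7.969 cmH2O·s/L.
C = Vt/(Pplat − PEEP) = 440.0 / (6.0 − 1) = 440.0/5.0 = 88.0 mL/cmH2O.
τ = R × C = 7.969 × 0.088 L/cmH2O = 0.7013 s.
Fraction remaining at end-expiration = e^(−Te/τ) = e^(−1.17/0.7013) = 0.1886 → 18.86%.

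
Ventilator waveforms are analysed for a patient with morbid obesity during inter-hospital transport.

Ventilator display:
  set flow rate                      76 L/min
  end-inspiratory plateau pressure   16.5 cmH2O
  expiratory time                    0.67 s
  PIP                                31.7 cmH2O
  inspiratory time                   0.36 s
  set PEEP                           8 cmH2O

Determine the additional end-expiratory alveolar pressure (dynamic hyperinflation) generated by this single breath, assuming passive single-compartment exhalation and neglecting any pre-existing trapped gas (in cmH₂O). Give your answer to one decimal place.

Flow: 76 L/min ÷ 60 = 1.2667 L/s.
Vt = flow × Ti = 1.2667 L/s × 0.36 s × 1000 mL/L = 456.01 mL.
R = (PIP − Pplat)/V̇ = (31.7 − 16.5) / 1.2667 = 15.2/1.2667 = 12.0 cmH2O·s/L.
C = Vt/(Pplat − PEEP) = 456.01 / (16.5 − 8) = 456.01/8.5 = 53.648 mL/cmH2O.
τ = R × C = 12.0 × 0.05365 L/cmH2O = 0.6438 s.
Fraction remaining = e^(−Te/τ) = e^(−0.67/0.6438) = 0.3532; trapped volume = 456.01 × 0.3532 = 161.06 mL.
Additional alveolar pressure from trapping ≈ V_trapped / C = 161.06 / 53.648 = 3.002 cmH2O.

3.0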